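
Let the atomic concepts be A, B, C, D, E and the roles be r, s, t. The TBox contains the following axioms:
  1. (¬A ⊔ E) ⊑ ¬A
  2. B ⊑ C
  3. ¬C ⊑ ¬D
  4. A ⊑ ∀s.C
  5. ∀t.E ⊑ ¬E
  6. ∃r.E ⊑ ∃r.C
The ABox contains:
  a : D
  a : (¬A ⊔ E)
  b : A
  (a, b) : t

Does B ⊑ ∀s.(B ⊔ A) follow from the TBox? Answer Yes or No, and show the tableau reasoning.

1. B ⊑ ∀s.(B ⊔ A)  ⇔  (B ⊓ ∃s.(¬B ⊓ ¬A)) unsat w.r.t. T
   apply at x₀: B⊑C
   open: L(x₀) ⊇ {B, C, ¬A, ∀r.¬E, ∃s.(¬B ⊓ ¬A), …} (+ ∃-successors)
2. Hence B ⊑ ∀s.(B ⊔ A): not entailed.

No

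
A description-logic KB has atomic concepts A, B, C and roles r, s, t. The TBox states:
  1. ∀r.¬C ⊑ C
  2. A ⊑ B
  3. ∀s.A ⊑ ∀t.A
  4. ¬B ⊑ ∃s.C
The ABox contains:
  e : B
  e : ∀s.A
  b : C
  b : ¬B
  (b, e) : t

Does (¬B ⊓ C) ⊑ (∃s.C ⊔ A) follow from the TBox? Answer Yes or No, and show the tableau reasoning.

1. (¬B ⊓ C) ⊑ (∃s.C ⊔ A)  ⇔  ((¬B ⊓ C) ⊓ (∀s.¬C ⊓ ¬A)) unsat w.r.t. T
   all branches close; clash {C, ¬C} at an ∃-successor
2. Hence (¬B ⊓ C) ⊑ (∃s.C ⊔ A): entailed.

Yes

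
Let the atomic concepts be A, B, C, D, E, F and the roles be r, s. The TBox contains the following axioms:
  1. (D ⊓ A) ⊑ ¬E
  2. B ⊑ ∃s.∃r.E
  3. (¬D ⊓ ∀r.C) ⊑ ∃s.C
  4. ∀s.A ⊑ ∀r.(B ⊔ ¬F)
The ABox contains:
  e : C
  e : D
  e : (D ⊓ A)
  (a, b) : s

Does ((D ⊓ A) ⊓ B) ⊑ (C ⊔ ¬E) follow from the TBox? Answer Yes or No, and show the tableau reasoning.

Yes

1. ((D ⊓ A) ⊓ B) ⊑ (C ⊔ ¬E)  ⇔  (((D ⊓ A) ⊓ B) ⊓ (¬C ⊓ E)) unsat w.r.t. T
   all branches close; clash {E, ¬E} at x₀
2. Hence ((D ⊓ A) ⊓ B) ⊑ (C ⊔ ¬E): entailed.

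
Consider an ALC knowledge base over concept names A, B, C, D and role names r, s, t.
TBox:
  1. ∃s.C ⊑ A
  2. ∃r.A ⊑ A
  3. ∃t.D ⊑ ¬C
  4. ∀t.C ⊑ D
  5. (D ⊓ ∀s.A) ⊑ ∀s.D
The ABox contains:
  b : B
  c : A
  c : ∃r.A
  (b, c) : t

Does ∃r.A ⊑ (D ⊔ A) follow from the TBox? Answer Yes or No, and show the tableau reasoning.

1. ∃r.A ⊑ (D ⊔ A)  ⇔  (∃r.A ⊓ (¬D ⊓ ¬A)) unsat w.r.t. T
   all branches close; clash {A, ¬A} at x₀
2. Hence ∃r.A ⊑ (D ⊔ A): entailed.

Yes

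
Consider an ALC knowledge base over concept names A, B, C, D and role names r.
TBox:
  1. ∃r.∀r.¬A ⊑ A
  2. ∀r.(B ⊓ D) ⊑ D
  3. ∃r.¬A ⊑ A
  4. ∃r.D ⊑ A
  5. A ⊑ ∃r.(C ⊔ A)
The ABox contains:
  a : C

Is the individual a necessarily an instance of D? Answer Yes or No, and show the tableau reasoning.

1. a : D?  L(a) = {C} ∪ {¬D}
   open: L(a) ⊇ {C, ¬A, ¬D, ∀r.A, ∀r.¬D, …} (+ ∃-successors) — a ∉ D possible
2. Hence a : D: not entailed.

No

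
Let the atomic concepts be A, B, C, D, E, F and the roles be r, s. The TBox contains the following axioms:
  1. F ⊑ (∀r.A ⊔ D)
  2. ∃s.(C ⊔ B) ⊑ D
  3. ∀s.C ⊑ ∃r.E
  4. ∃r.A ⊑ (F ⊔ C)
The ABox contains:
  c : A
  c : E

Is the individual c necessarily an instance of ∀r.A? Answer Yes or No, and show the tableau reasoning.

1. c : ∀r.A?  L(c) = {A, E} ∪ {∃r.¬A}
   open: L(c) ⊇ {A, E, ¬F, ∀r.¬A, ∀s.(¬C ⊓ ¬B), …} (+ ∃-successors) — c ∉ ∀r.A possible
2. Hence c : ∀r.A: not entailed.

No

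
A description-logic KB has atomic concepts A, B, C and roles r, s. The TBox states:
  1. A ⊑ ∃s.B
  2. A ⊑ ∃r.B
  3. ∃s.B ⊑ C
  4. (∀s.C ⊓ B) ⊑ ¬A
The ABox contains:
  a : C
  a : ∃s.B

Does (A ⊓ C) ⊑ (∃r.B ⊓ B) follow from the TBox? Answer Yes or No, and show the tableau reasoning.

1. (A ⊓ C) ⊑ (∃r.B ⊓ B)  ⇔  ((A ⊓ C) ⊓ (∀r.¬B ⊔ ¬B)) unsat w.r.t. T
   apply at x₀: A⊑∃s.B; A⊑∃r.B
   open: L(x₀) ⊇ {A, C, ¬B, ∃r.B, ∃s.B} (+ ∃-successors)
2. Hence (A ⊓ C) ⊑ (∃r.B ⊓ B): not entailed.

No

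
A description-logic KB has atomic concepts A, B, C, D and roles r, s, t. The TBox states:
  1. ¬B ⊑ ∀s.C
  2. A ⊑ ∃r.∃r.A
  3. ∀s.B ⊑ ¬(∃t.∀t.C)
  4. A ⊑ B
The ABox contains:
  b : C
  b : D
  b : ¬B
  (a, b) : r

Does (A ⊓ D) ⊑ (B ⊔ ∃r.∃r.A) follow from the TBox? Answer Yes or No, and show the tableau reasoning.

Yes

1. (A ⊓ D) ⊑ (B ⊔ ∃r.∃r.A)  ⇔  ((A ⊓ D) ⊓ (¬B ⊓ ∀r.∀r.¬A)) unsat w.r.t. T
   all branches close; clash {B, ¬B} at x₀
2. Hence (A ⊓ D) ⊑ (B ⊔ ∃r.∃r.A): entailed.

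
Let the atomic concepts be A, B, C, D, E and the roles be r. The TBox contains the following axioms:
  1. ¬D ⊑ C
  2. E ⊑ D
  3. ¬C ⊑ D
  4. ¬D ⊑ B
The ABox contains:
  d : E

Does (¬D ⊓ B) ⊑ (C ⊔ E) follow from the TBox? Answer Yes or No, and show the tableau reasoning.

Yes

1. (¬D ⊓ B) ⊑ (C ⊔ E)  ⇔  ((¬D ⊓ B) ⊓ (¬C ⊓ ¬E)) unsat w.r.t. T
   all branches close; clash {D, ¬D} at x₀
2. Hence (¬D ⊓ B) ⊑ (C ⊔ E): entailed.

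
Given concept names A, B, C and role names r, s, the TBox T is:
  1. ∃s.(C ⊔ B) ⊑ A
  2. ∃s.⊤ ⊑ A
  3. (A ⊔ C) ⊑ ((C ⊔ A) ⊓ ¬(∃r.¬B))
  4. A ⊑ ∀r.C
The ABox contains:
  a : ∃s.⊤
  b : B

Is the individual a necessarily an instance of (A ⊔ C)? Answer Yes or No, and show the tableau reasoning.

Yes

1. a : (A ⊔ C)?  L(a) = {∃s.⊤} ∪ {(¬A ⊓ ¬C)}
   clash {A, ¬A} at a — a ∈ (A ⊔ C)
2. Hence a : (A ⊔ C): entailed.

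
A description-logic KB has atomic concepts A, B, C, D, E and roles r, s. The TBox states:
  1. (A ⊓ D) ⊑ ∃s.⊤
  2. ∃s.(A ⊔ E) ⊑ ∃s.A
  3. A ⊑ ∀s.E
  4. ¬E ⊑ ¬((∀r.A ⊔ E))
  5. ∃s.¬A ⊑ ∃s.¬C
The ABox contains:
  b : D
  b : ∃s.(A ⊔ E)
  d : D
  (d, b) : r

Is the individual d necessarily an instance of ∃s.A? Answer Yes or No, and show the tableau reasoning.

No

1. d : ∃s.A?  L(d) = {D} ∪ {∀s.¬A}
   open: L(d) ⊇ {D, E, ¬A, ∀s.(¬A ⊓ ¬E), ∀s.A, …} — d ∉ ∃s.A possible
2. Hence d : ∃s.A: not entailed.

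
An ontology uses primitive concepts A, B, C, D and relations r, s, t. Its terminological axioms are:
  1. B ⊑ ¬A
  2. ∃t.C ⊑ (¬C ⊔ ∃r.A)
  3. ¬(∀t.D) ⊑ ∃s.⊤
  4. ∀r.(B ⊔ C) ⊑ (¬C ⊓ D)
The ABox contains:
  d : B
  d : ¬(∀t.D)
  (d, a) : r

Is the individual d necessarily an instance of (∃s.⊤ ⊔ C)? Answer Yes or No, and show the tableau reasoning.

Yes

1. d : (∃s.⊤ ⊔ C)?  L(d) = {B, ¬(∀t.D)} ∪ {(∀s.⊥ ⊓ ¬C)}
   clash ⊥ at an ∃-successor — d ∈ (∃s.⊤ ⊔ C)
2. Hence d : (∃s.⊤ ⊔ C): entailed.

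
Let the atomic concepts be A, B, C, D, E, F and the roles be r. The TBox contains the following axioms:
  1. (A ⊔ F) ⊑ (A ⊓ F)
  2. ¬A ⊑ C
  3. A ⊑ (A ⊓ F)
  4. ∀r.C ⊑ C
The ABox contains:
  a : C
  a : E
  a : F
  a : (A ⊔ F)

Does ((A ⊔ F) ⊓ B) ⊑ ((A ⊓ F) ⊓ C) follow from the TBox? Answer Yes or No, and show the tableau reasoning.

1. ((A ⊔ F) ⊓ B) ⊑ ((A ⊓ F) ⊓ C)  ⇔  (((A ⊔ F) ⊓ B) ⊓ ((¬A ⊔ ¬F) ⊔ ¬C)) unsat w.r.t. T
   apply at x₀: (A ⊔ F)⊑(A ⊓ F)
   open: L(x₀) ⊇ {A, B, F, ¬C, ∃r.¬C} (+ ∃-successors)
2. Hence ((A ⊔ F) ⊓ B) ⊑ ((A ⊓ F) ⊓ C): not entailed.

No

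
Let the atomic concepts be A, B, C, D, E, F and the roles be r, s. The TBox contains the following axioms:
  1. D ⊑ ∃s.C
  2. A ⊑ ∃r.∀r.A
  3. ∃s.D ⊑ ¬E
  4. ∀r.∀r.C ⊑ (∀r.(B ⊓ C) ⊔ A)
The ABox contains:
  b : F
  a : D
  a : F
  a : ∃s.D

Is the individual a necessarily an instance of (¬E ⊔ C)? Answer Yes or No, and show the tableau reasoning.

Yes

1. a : (¬E ⊔ C)?  L(a) = {D, F, ∃s.D} ∪ {(E ⊓ ¬C)}
   clash {E, ¬E} at a — a ∈ (¬E ⊔ C)
2. Hence a : (¬E ⊔ C): entailed.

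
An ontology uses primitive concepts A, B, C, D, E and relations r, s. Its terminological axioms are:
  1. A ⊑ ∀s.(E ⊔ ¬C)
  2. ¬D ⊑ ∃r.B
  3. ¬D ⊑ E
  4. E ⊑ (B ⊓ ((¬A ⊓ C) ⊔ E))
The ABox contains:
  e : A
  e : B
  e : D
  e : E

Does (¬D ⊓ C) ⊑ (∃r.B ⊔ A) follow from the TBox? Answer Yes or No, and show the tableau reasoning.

1. (¬D ⊓ C) ⊑ (∃r.B ⊔ A)  ⇔  ((¬D ⊓ C) ⊓ (∀r.¬B ⊓ ¬A)) unsat w.r.t. T
   all branches close; clash {B, ¬B} at an ∃-successor
2. Hence (¬D ⊓ C) ⊑ (∃r.B ⊔ A): entailed.

Yes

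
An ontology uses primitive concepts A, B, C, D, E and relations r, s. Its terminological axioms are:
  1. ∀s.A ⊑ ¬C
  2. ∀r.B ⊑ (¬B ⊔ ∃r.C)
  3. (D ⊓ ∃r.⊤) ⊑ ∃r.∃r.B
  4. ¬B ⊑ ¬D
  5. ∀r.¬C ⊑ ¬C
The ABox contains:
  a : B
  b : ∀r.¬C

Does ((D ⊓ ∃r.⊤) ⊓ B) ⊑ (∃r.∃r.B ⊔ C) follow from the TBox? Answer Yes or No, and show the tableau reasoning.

1. ((D ⊓ ∃r.⊤) ⊓ B) ⊑ (∃r.∃r.B ⊔ C)  ⇔  (((D ⊓ ∃r.⊤) ⊓ B) ⊓ (∀r.∀r.¬B ⊓ ¬C)) unsat w.r.t. T
   all branches close; clash {B, ¬B} at an ∃-successor
2. Hence ((D ⊓ ∃r.⊤) ⊓ B) ⊑ (∃r.∃r.B ⊔ C): entailed.

Yes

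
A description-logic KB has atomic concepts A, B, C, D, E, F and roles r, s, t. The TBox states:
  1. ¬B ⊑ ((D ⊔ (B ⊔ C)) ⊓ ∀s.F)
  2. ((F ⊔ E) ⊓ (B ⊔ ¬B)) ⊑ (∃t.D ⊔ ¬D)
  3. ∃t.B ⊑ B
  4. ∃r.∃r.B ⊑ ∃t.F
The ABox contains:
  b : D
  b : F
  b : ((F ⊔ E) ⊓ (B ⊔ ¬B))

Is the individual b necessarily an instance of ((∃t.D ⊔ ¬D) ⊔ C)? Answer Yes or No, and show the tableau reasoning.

Yes

1. b : ((∃t.D ⊔ ¬D) ⊔ C)?  L(b) = {D, F, ((F ⊔ E) ⊓ (B ⊔ ¬B))} ∪ {((∀t.¬D ⊓ D) ⊓ ¬C)}
   clash {B, ¬B} at b — b ∈ ((∃t.D ⊔ ¬D) ⊔ C)
2. Hence b : ((∃t.D ⊔ ¬D) ⊔ C): entailed.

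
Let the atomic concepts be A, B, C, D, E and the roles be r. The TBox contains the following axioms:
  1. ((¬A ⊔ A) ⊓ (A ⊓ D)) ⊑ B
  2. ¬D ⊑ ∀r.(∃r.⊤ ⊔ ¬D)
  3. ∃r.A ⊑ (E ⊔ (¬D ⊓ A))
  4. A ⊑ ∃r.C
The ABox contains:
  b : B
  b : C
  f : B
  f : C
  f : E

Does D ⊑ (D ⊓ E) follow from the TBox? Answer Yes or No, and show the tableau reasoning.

No

1. D ⊑ (D ⊓ E)  ⇔  (D ⊓ (¬D ⊔ ¬E)) unsat w.r.t. T
   open: L(x₀) ⊇ {D, ¬A, ¬E, ∀r.¬A}
2. Hence D ⊑ (D ⊓ E): not entailed.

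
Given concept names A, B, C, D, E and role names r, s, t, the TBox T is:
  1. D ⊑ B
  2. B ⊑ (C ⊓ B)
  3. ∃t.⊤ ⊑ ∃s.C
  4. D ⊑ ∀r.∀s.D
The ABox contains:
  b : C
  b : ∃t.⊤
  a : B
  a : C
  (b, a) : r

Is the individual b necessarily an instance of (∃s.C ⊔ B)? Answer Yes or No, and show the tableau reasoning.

1. b : (∃s.C ⊔ B)?  L(b) = {C, ∃t.⊤} ∪ {(∀s.¬C ⊓ ¬B)}
   clash {B, ¬B} at b — b ∈ (∃s.C ⊔ B)
2. Hence b : (∃s.C ⊔ B): entailed.

Yes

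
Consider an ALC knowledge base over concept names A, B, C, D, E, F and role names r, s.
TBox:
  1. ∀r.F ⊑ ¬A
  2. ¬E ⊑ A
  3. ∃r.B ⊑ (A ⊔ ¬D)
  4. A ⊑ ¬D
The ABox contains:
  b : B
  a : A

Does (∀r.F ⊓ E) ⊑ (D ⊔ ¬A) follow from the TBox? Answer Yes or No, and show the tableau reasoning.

1. (∀r.F ⊓ E) ⊑ (D ⊔ ¬A)  ⇔  ((∀r.F ⊓ E) ⊓ (¬D ⊓ A)) unsat w.r.t. T
   all branches close; clash {A, ¬A} at x₀
2. Hence (∀r.F ⊓ E) ⊑ (D ⊔ ¬A): entailed.

Yes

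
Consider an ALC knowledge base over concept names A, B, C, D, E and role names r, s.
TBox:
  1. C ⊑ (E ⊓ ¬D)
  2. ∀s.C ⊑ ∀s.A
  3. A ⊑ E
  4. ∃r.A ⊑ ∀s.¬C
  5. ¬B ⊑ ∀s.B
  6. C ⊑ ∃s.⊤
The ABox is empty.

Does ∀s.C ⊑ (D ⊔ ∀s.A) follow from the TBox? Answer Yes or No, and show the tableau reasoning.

1. ∀s.C ⊑ (D ⊔ ∀s.A)  ⇔  (∀s.C ⊓ (¬D ⊓ ∃s.¬A)) unsat w.r.t. T
   all branches close; clash {C, ¬C} at an ∃-successor
2. Hence ∀s.C ⊑ (D ⊔ ∀s.A): entailed.

Yes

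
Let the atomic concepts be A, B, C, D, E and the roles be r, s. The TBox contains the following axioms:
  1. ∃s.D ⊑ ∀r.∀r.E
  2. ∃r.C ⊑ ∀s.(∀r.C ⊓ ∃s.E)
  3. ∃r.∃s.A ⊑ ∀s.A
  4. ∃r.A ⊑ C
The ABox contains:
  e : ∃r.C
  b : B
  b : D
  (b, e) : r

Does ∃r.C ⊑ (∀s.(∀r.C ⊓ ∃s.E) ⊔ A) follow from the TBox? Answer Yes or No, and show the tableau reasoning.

Yes

1. ∃r.C ⊑ (∀s.(∀r.C ⊓ ∃s.E) ⊔ A)  ⇔  (∃r.C ⊓ (∃s.(∃r.¬C ⊔ ∀s.¬E) ⊓ ¬A)) unsat w.r.t. T
   all branches close; clash {E, ¬E} at an ∃-successor
2. Hence ∃r.C ⊑ (∀s.(∀r.C ⊓ ∃s.E) ⊔ A): entailed.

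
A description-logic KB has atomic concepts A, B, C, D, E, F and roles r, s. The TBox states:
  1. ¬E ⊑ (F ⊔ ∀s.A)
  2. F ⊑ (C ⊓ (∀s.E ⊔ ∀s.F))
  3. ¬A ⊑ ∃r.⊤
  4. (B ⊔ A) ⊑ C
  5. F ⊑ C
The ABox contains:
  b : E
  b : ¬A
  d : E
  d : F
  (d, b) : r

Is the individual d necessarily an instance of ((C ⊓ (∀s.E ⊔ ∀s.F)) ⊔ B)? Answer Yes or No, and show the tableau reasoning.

1. d : ((C ⊓ (∀s.E ⊔ ∀s.F)) ⊔ B)?  L(d) = {E, F} ∪ {((¬C ⊔ (∃s.¬E ⊓ ∃s.¬F)) ⊓ ¬B)}
   clash {F, ¬F} at an ∃-successor — d ∈ ((C ⊓ (∀s.E ⊔ ∀s.F)) ⊔ B)
2. Hence d : ((C ⊓ (∀s.E ⊔ ∀s.F)) ⊔ B): entailed.

Yes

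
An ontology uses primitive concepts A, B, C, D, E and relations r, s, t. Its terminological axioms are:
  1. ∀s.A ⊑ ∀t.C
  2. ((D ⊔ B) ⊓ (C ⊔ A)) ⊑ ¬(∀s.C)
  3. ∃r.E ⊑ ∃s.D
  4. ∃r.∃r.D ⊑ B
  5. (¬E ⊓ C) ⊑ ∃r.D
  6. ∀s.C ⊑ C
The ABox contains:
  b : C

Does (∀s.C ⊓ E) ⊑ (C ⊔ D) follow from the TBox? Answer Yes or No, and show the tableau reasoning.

1. (∀s.C ⊓ E) ⊑ (C ⊔ D)  ⇔  ((∀s.C ⊓ E) ⊓ (¬C ⊓ ¬D)) unsat w.r.t. T
   all branches close; clash {C, ¬C} at x₀
2. Hence (∀s.C ⊓ E) ⊑ (C ⊔ D): entailed.

Yes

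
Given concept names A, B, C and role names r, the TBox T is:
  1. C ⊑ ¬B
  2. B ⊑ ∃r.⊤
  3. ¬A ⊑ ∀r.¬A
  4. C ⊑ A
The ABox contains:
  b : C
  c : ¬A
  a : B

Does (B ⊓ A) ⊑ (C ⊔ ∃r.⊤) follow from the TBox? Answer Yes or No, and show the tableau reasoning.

1. (B ⊓ A) ⊑ (C ⊔ ∃r.⊤)  ⇔  ((B ⊓ A) ⊓ (¬C ⊓ ∀r.⊥)) unsat w.r.t. T
   all branches close; clash ⊥ at an ∃-successor
2. Hence (B ⊓ A) ⊑ (C ⊔ ∃r.⊤): entailed.

Yes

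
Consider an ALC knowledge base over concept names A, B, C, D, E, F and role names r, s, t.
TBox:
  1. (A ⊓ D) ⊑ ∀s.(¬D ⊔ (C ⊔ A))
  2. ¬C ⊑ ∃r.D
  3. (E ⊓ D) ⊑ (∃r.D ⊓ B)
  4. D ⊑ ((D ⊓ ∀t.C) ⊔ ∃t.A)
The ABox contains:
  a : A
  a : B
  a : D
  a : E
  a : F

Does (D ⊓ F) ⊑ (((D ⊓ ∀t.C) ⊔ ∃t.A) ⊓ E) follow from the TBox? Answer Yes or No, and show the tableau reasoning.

1. (D ⊓ F) ⊑ (((D ⊓ ∀t.C) ⊔ ∃t.A) ⊓ E)  ⇔  ((D ⊓ F) ⊓ (((¬D ⊔ ∃t.¬C) ⊓ ∀t.¬A) ⊔ ¬E)) unsat w.r.t. T
   apply at x₀: D⊑((D ⊓ ∀t.C) ⊔ ∃t.A)
   open: L(x₀) ⊇ {C, D, F, ¬A, ¬E, …}
2. Hence (D ⊓ F) ⊑ (((D ⊓ ∀t.C) ⊔ ∃t.A) ⊓ E): not entailed.

No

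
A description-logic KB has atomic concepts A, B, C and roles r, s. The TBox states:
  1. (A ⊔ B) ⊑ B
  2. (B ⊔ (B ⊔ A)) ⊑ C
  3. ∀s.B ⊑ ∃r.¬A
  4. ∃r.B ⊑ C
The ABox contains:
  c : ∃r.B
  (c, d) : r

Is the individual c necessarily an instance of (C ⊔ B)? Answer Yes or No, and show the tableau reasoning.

1. c : (C ⊔ B)?  L(c) = {∃r.B} ∪ {(¬C ⊓ ¬B)}
   clash {B, ¬B} at c — c ∈ (C ⊔ B)
2. Hence c : (C ⊔ B): entailed.

Yes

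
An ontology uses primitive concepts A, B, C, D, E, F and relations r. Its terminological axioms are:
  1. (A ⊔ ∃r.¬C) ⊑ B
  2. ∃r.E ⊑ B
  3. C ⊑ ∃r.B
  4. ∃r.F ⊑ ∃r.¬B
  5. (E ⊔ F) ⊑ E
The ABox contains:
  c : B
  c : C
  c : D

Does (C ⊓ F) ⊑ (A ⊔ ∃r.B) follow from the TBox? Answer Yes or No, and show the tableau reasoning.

Yes

1. (C ⊓ F) ⊑ (A ⊔ ∃r.B)  ⇔  ((C ⊓ F) ⊓ (¬A ⊓ ∀r.¬B)) unsat w.r.t. T
   all branches close; clash {B, ¬B} at an ∃-successor
2. Hence (C ⊓ F) ⊑ (A ⊔ ∃r.B): entailed.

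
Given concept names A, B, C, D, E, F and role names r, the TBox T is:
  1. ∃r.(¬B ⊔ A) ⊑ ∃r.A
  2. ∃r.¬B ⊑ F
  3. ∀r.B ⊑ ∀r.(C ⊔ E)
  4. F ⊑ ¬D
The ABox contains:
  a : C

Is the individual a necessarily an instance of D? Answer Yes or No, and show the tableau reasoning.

No

1. a : D?  L(a) = {C} ∪ {¬D}
   open: L(a) ⊇ {C, ¬D, ∀r.(B ⊓ ¬A), ∀r.(C ⊔ E), ∀r.B} — a ∉ D possible
2. Hence a : D: not entailed.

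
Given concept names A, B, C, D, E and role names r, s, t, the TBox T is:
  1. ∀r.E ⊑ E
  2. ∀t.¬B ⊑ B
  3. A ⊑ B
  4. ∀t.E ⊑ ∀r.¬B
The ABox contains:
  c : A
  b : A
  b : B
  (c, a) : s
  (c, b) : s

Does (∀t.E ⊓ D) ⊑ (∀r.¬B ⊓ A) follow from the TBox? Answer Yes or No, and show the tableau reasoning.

No

1. (∀t.E ⊓ D) ⊑ (∀r.¬B ⊓ A)  ⇔  ((∀t.E ⊓ D) ⊓ (∃r.B ⊔ ¬A)) unsat w.r.t. T
   apply at x₀: ∀t.E⊑∀r.¬B
   open: L(x₀) ⊇ {D, ¬A, ∀r.¬B, ∀t.E, ∃r.¬E, …} (+ ∃-successors)
2. Hence (∀t.E ⊓ D) ⊑ (∀r.¬B ⊓ A): not entailed.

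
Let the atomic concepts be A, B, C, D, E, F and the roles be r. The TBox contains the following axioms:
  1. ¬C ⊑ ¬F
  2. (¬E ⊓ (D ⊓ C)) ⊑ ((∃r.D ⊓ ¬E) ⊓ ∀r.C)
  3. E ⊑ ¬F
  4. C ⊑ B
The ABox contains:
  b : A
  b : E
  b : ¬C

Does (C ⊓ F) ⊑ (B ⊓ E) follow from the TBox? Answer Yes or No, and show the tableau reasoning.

No

1. (C ⊓ F) ⊑ (B ⊓ E)  ⇔  ((C ⊓ F) ⊓ (¬B ⊔ ¬E)) unsat w.r.t. T
   apply at x₀: C⊑B
   open: L(x₀) ⊇ {B, C, F, ¬D, ¬E}
2. Hence (C ⊓ F) ⊑ (B ⊓ E): not entailed.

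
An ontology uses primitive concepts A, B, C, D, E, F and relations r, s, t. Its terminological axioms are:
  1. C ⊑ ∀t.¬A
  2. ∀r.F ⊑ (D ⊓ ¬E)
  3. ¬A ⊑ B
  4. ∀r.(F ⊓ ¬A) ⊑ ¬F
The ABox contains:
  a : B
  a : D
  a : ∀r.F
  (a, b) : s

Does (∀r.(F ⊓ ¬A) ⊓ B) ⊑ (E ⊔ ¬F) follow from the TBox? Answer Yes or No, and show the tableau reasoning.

Yes

1. (∀r.(F ⊓ ¬A) ⊓ B) ⊑ (E ⊔ ¬F)  ⇔  ((∀r.(F ⊓ ¬A) ⊓ B) ⊓ (¬E ⊓ F)) unsat w.r.t. T
   all branches close; clash {F, ¬F} at x₀
2. Hence (∀r.(F ⊓ ¬A) ⊓ B) ⊑ (E ⊔ ¬F): entailed.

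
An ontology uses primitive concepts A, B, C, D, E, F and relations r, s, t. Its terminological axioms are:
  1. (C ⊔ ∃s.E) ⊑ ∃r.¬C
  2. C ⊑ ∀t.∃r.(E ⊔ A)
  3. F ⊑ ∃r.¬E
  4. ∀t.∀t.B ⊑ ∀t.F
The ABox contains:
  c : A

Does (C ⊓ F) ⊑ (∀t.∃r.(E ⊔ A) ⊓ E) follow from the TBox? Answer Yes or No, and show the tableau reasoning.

1. (C ⊓ F) ⊑ (∀t.∃r.(E ⊔ A) ⊓ E)  ⇔  ((C ⊓ F) ⊓ (∃t.∀r.(¬E ⊓ ¬A) ⊔ ¬E)) unsat w.r.t. T
   apply at x₀: C⊑∀t.∃r.(E ⊔ A); F⊑∃r.¬E
   open: L(x₀) ⊇ {C, F, ¬E, ∀t.∃r.(E ⊔ A), ∃r.¬C, …} (+ ∃-successors)
2. Hence (C ⊓ F) ⊑ (∀t.∃r.(E ⊔ A) ⊓ E): not entailed.

No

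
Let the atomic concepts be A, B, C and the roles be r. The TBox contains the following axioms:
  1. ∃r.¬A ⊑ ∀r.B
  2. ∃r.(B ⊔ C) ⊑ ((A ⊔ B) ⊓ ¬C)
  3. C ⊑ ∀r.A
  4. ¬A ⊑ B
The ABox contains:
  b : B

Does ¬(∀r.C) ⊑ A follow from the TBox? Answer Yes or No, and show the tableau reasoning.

1. ¬(∀r.C) ⊑ A  ⇔  (∃r.¬C ⊓ ¬A) unsat w.r.t. T
   apply at x₀: ¬A⊑B
   open: L(x₀) ⊇ {B, ¬A, ¬C, ∀r.(¬B ⊓ ¬C), ∀r.A, …} (+ ∃-successors)
2. Hence ¬(∀r.C) ⊑ A: not entailed.

No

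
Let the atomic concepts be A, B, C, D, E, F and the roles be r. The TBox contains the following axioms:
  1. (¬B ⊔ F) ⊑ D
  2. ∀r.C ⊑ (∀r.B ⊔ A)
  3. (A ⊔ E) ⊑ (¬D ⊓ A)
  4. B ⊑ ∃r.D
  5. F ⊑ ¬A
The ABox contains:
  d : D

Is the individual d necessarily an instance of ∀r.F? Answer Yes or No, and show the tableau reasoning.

No

1. d : ∀r.F?  L(d) = {D} ∪ {∃r.¬F}
   open: L(d) ⊇ {D, ¬A, ¬B, ¬E, ¬F, …} (+ ∃-successors) — d ∉ ∀r.F possible
2. Hence d : ∀r.F: not entailed.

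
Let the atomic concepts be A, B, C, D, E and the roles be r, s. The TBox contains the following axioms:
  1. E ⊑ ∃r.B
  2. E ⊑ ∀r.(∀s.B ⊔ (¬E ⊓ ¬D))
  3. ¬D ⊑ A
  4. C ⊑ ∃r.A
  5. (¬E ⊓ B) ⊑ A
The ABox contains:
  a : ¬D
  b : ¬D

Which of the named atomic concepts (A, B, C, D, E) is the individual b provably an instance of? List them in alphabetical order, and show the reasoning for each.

1. b : A?  L(b) = {¬D} ∪ {¬A}
   clash {A, ¬A} at b — b ∈ A
2. b : B?  L(b) = {¬D} ∪ {¬B}
   apply at b: ¬D⊑A
   open: L(b) ⊇ {A, ¬B, ¬C, ¬D, ¬E} — b ∉ B possible
3. b : C?  L(b) = {¬D} ∪ {¬C}
   apply at b: ¬D⊑A
   open: L(b) ⊇ {A, ¬C, ¬D, ¬E} — b ∉ C possible
4. b : D?  L(b) = {¬D} ∪ {¬D}
   apply at b: ¬D⊑A
   open: L(b) ⊇ {A, ¬C, ¬D, ¬E} — b ∉ D possible
5. b : E?  L(b) = {¬D} ∪ {¬E}
   apply at b: ¬D⊑A
   open: L(b) ⊇ {A, ¬C, ¬D, ¬E} — b ∉ E possible
6. Entailed for b: {A}

{A}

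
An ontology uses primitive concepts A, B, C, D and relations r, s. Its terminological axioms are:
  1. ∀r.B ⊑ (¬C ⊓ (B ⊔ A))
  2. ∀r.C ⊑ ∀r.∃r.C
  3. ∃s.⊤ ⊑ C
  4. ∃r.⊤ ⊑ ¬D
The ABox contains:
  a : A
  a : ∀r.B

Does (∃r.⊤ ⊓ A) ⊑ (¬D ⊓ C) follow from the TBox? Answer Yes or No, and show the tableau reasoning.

No

1. (∃r.⊤ ⊓ A) ⊑ (¬D ⊓ C)  ⇔  ((∃r.⊤ ⊓ A) ⊓ (D ⊔ ¬C)) unsat w.r.t. T
   apply at x₀: ∃r.⊤⊑¬D
   open: L(x₀) ⊇ {A, ¬C, ¬D, ∀s.⊥, ∃r.¬B, …} (+ ∃-successors)
2. Hence (∃r.⊤ ⊓ A) ⊑ (¬D ⊓ C): not entailed.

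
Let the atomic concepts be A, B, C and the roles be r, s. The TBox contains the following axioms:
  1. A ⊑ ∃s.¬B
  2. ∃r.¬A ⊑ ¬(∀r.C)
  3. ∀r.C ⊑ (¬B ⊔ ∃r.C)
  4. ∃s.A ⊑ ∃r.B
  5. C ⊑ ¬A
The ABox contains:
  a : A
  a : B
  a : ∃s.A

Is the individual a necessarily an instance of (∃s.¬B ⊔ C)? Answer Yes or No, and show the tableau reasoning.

1. a : (∃s.¬B ⊔ C)?  L(a) = {A, B, ∃s.A} ∪ {(∀s.B ⊓ ¬C)}
   clash {B, ¬B} at an ∃-successor — a ∈ (∃s.¬B ⊔ C)
2. Hence a : (∃s.¬B ⊔ C): entailed.

Yes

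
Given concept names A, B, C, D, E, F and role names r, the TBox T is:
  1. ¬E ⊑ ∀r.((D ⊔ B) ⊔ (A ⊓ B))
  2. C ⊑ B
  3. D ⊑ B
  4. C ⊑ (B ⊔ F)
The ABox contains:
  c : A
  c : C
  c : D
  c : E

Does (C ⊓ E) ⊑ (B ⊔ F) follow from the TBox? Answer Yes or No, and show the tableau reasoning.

1. (C ⊓ E) ⊑ (B ⊔ F)  ⇔  ((C ⊓ E) ⊓ (¬B ⊓ ¬F)) unsat w.r.t. T
   all branches close; clash {F, ¬F} at x₀
2. Hence (C ⊓ E) ⊑ (B ⊔ F): entailed.

Yes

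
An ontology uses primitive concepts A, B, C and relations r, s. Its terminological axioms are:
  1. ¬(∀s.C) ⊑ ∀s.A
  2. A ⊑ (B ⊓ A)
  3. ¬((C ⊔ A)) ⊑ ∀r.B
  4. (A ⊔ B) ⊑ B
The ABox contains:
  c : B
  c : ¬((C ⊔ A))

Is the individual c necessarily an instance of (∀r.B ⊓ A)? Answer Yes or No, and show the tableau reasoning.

1. c : (∀r.B ⊓ A)?  L(c) = {B, ¬((C ⊔ A))} ∪ {(∃r.¬B ⊔ ¬A)}
   apply at c: ¬((C ⊔ A))⊑∀r.B
   open: L(c) ⊇ {B, ¬A, ¬C, ∀r.B, ∀s.C} — c ∉ (∀r.B ⊓ A) possible
2. Hence c : (∀r.B ⊓ A): not entailed.

No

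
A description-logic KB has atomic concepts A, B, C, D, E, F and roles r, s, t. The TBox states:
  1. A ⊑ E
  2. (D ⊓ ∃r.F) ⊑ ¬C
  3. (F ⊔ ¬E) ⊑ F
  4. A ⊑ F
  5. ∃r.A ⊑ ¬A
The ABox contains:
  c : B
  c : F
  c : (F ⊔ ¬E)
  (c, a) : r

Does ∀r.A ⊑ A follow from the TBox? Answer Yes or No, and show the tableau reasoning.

1. ∀r.A ⊑ A  ⇔  (∀r.A ⊓ ¬A) unsat w.r.t. T
   open: L(x₀) ⊇ {E, ¬A, ¬D, ¬F, ∀r.A}
2. Hence ∀r.A ⊑ A: not entailed.

No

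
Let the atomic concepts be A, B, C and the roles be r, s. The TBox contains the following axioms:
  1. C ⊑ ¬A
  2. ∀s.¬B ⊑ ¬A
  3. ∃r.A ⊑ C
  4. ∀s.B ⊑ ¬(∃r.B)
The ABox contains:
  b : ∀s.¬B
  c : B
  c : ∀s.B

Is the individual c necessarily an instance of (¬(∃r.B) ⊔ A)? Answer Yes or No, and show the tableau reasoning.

1. c : (¬(∃r.B) ⊔ A)?  L(c) = {B, ∀s.B} ∪ {(∃r.B ⊓ ¬A)}
   clash {B, ¬B} at an ∃-successor — c ∈ (¬(∃r.B) ⊔ A)
2. Hence c : (¬(∃r.B) ⊔ A): entailed.

Yes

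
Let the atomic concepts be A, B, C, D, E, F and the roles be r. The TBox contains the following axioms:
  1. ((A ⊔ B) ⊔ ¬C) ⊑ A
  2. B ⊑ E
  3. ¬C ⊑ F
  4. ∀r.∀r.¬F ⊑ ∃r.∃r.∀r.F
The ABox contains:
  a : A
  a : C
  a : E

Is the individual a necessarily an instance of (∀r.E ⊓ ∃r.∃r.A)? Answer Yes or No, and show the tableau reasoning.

No

1. a : (∀r.E ⊓ ∃r.∃r.A)?  L(a) = {A, C, E} ∪ {(∃r.¬E ⊔ ∀r.∀r.¬A)}
   open: L(a) ⊇ {A, C, E, ∃r.¬E, ∃r.∃r.F} (+ ∃-successors) — a ∉ (∀r.E ⊓ ∃r.∃r.A) possible
2. Hence a : (∀r.E ⊓ ∃r.∃r.A): not entailed.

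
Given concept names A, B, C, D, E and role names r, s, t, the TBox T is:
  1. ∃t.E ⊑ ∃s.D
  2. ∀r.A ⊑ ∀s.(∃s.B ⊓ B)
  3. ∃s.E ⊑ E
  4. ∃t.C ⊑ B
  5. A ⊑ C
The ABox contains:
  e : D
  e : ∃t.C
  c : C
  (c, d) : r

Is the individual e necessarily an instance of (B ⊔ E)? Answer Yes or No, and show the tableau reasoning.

1. e : (B ⊔ E)?  L(e) = {D, ∃t.C} ∪ {(¬B ⊓ ¬E)}
   clash {E, ¬E} at e — e ∈ (B ⊔ E)
2. Hence e : (B ⊔ E): entailed.

Yes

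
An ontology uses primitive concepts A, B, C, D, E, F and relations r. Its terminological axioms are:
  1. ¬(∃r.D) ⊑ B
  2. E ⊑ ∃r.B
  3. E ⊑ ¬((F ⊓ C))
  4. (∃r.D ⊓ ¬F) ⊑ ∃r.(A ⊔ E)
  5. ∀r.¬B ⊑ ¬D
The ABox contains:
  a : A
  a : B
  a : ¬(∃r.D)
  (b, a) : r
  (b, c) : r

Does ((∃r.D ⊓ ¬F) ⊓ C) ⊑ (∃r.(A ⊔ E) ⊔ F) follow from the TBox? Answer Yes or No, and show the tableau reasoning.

1. ((∃r.D ⊓ ¬F) ⊓ C) ⊑ (∃r.(A ⊔ E) ⊔ F)  ⇔  (((∃r.D ⊓ ¬F) ⊓ C) ⊓ (∀r.(¬A ⊓ ¬E) ⊓ ¬F)) unsat w.r.t. T
   all branches close; clash {E, ¬E} at an ∃-successor
2. Hence ((∃r.D ⊓ ¬F) ⊓ C) ⊑ (∃r.(A ⊔ E) ⊔ F): entailed.

Yes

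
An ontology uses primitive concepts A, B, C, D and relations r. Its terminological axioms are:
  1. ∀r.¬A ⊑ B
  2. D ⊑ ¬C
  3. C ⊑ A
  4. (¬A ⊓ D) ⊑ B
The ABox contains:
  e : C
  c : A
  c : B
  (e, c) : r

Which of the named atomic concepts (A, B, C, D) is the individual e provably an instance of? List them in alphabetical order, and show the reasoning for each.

{A, C}

1. e : A?  L(e) = {C} ∪ {¬A}
   clash {A, ¬A} at e — e ∈ A
2. e : B?  L(e) = {C} ∪ {¬B}
   apply at e: C⊑A
   open: L(e) ⊇ {A, C, ¬B, ¬D, ∃r.A} (+ ∃-successors) — e ∉ B possible
3. e : C?  L(e) = {C} ∪ {¬C}
   clash {C, ¬C} at e — e ∈ C
4. e : D?  L(e) = {C} ∪ {¬D}
   apply at e: C⊑A
   open: L(e) ⊇ {A, C, ¬D, ∃r.A} (+ ∃-successors) — e ∉ D possible
5. Entailed for e: {A, C}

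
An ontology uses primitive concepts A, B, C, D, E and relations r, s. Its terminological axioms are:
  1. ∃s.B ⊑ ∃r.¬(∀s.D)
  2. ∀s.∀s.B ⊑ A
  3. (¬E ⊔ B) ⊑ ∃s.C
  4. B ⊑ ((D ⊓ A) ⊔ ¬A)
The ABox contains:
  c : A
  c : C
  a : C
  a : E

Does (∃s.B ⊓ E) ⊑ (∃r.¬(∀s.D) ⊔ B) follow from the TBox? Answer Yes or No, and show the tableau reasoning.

1. (∃s.B ⊓ E) ⊑ (∃r.¬(∀s.D) ⊔ B)  ⇔  ((∃s.B ⊓ E) ⊓ (∀r.∀s.D ⊓ ¬B)) unsat w.r.t. T
   all branches close; clash {A, ¬A} at an ∃-successor
2. Hence (∃s.B ⊓ E) ⊑ (∃r.¬(∀s.D) ⊔ B): entailed.

Yes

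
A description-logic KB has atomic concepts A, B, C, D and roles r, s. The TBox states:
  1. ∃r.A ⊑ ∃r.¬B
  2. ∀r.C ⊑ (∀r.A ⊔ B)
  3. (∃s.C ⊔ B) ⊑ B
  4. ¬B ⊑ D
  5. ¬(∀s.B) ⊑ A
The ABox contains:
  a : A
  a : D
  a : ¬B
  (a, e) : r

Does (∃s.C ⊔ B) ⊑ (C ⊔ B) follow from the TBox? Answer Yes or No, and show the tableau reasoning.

Yes

1. (∃s.C ⊔ B) ⊑ (C ⊔ B)  ⇔  ((∃s.C ⊔ B) ⊓ (¬C ⊓ ¬B)) unsat w.r.t. T
   all branches close; clash {B, ¬B} at x₀
2. Hence (∃s.C ⊔ B) ⊑ (C ⊔ B): entailed.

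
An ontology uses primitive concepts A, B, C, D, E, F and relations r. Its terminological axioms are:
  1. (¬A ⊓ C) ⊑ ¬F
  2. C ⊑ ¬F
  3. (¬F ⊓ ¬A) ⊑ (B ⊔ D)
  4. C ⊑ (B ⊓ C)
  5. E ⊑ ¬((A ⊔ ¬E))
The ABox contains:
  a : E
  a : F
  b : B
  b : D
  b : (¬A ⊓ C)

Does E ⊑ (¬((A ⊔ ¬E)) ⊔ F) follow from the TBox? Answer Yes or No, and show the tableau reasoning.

1. E ⊑ (¬((A ⊔ ¬E)) ⊔ F)  ⇔  (E ⊓ ((A ⊔ ¬E) ⊓ ¬F)) unsat w.r.t. T
   all branches close; clash {E, ¬E} at x₀
2. Hence E ⊑ (¬((A ⊔ ¬E)) ⊔ F): entailed.

Yes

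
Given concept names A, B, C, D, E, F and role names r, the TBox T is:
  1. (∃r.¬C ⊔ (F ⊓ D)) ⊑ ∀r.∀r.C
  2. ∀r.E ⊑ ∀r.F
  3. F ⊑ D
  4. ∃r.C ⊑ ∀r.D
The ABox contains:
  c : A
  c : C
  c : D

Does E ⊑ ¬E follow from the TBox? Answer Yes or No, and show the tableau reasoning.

No

1. E ⊑ ¬E  ⇔  (E ⊓ E) unsat w.r.t. T
   open: L(x₀) ⊇ {E, ¬F, ∀r.¬C, ∀r.∀r.C, ∃r.¬E} (+ ∃-successors)
2. Hence E ⊑ ¬E: not entailed.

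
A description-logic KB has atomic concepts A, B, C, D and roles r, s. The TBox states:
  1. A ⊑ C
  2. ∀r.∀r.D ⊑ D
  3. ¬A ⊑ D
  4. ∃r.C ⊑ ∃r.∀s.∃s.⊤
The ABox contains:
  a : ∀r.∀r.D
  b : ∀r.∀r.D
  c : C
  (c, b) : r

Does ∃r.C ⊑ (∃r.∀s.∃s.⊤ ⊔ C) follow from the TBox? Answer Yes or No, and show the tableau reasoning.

Yes

1. ∃r.C ⊑ (∃r.∀s.∃s.⊤ ⊔ C)  ⇔  (∃r.C ⊓ (∀r.∃s.∀s.⊥ ⊓ ¬C)) unsat w.r.t. T
   all branches close; clash {C, ¬C} at x₀
2. Hence ∃r.C ⊑ (∃r.∀s.∃s.⊤ ⊔ C): entailed.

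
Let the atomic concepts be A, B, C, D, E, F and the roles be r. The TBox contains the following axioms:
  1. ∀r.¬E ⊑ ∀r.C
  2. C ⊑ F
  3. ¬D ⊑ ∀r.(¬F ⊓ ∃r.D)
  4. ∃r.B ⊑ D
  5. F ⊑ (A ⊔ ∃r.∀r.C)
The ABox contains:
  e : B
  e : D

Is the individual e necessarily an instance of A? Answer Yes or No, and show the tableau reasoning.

No

1. e : A?  L(e) = {B, D} ∪ {¬A}
   open: L(e) ⊇ {B, D, ¬A, ¬C, ¬F, …} (+ ∃-successors) — e ∉ A possible
2. Hence e : A: not entailed.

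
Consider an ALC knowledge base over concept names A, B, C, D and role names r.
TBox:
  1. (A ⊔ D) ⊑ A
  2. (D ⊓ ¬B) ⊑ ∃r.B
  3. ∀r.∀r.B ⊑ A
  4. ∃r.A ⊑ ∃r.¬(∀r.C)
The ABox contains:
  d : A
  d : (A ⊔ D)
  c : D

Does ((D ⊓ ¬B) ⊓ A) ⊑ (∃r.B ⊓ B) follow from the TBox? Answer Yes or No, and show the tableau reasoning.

1. ((D ⊓ ¬B) ⊓ A) ⊑ (∃r.B ⊓ B)  ⇔  (((D ⊓ ¬B) ⊓ A) ⊓ (∀r.¬B ⊔ ¬B)) unsat w.r.t. T
   apply at x₀: (D ⊓ ¬B)⊑∃r.B
   open: L(x₀) ⊇ {A, D, ¬B, ∀r.¬A, ∃r.B} (+ ∃-successors)
2. Hence ((D ⊓ ¬B) ⊓ A) ⊑ (∃r.B ⊓ B): not entailed.

No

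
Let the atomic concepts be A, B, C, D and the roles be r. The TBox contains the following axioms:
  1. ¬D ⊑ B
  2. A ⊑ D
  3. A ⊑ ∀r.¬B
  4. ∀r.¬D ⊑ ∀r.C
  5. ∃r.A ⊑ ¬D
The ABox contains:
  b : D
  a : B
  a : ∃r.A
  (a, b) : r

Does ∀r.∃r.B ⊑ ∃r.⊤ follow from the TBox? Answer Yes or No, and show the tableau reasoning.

1. ∀r.∃r.B ⊑ ∃r.⊤  ⇔  (∀r.∃r.B ⊓ ∀r.⊥) unsat w.r.t. T
   open: L(x₀) ⊇ {D, ¬A, ∀r.C, ∀r.¬A, ∀r.∃r.B, …}
2. Hence ∀r.∃r.B ⊑ ∃r.⊤: not entailed.

No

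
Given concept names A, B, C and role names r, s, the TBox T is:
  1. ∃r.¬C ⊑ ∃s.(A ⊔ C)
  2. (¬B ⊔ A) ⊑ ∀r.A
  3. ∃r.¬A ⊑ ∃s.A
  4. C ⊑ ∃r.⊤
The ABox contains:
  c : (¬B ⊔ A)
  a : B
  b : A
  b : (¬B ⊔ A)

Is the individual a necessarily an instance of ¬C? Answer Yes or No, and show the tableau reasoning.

No

1. a : ¬C?  L(a) = {B} ∪ {C}
   apply at a: C⊑∃r.⊤
   open: L(a) ⊇ {B, C, ∀r.A, ∀r.C, ∃r.⊤} (+ ∃-successors) — a ∉ ¬C possible
2. Hence a : ¬C: not entailed.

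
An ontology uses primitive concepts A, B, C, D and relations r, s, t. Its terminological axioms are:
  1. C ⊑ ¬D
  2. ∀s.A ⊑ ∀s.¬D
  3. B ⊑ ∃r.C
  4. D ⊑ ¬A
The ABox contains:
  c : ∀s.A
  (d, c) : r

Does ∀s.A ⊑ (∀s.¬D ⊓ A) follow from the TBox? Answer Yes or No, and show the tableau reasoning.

No

1. ∀s.A ⊑ (∀s.¬D ⊓ A)  ⇔  (∀s.A ⊓ (∃s.D ⊔ ¬A)) unsat w.r.t. T
   apply at x₀: ∀s.A⊑∀s.¬D
   open: L(x₀) ⊇ {¬A, ¬B, ¬C, ¬D, ∀s.A, …}
2. Hence ∀s.A ⊑ (∀s.¬D ⊓ A): not entailed.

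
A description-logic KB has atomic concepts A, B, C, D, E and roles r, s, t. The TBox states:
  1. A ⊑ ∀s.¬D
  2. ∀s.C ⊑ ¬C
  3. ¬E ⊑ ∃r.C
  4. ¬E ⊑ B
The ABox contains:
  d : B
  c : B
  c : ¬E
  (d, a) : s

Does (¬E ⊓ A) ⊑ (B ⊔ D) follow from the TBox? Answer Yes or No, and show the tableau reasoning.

Yes

1. (¬E ⊓ A) ⊑ (B ⊔ D)  ⇔  ((¬E ⊓ A) ⊓ (¬B ⊓ ¬D)) unsat w.r.t. T
   all branches close; clash {B, ¬B} at x₀
2. Hence (¬E ⊓ A) ⊑ (B ⊔ D): entailed.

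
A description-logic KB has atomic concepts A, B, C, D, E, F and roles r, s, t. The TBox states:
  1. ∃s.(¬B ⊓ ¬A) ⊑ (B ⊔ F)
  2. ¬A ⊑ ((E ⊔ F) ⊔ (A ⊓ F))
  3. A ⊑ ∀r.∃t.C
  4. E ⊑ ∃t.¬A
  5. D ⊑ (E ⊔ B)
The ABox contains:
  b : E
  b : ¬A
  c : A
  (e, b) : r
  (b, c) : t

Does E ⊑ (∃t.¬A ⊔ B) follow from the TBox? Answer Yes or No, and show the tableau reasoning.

1. E ⊑ (∃t.¬A ⊔ B)  ⇔  (E ⊓ (∀t.A ⊓ ¬B)) unsat w.r.t. T
   all branches close; clash {A, ¬A} at an ∃-successor
2. Hence E ⊑ (∃t.¬A ⊔ B): entailed.

Yes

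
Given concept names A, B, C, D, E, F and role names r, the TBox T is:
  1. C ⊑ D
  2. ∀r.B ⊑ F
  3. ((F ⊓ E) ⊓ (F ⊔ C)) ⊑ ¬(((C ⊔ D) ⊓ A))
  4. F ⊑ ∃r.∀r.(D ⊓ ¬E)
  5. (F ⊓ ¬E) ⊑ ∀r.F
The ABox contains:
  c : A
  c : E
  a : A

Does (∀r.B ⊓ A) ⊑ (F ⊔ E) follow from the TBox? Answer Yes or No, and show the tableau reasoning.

1. (∀r.B ⊓ A) ⊑ (F ⊔ E)  ⇔  ((∀r.B ⊓ A) ⊓ (¬F ⊓ ¬E)) unsat w.r.t. T
   all branches close; clash {F, ¬F} at x₀
2. Hence (∀r.B ⊓ A) ⊑ (F ⊔ E): entailed.

Yes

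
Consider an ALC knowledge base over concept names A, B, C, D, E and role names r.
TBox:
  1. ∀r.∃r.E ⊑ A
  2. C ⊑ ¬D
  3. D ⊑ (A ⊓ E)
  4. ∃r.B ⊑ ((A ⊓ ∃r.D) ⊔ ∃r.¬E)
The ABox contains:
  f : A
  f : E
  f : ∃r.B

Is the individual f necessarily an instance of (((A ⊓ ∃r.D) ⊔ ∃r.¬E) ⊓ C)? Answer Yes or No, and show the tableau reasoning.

1. f : (((A ⊓ ∃r.D) ⊔ ∃r.¬E) ⊓ C)?  L(f) = {A, E, ∃r.B} ∪ {(((¬A ⊔ ∀r.¬D) ⊓ ∀r.E) ⊔ ¬C)}
   apply at f: ∃r.B⊑((A ⊓ ∃r.D) ⊔ ∃r.¬E)
   open: L(f) ⊇ {A, E, ¬C, ¬D, ∃r.B, …} (+ ∃-successors) — f ∉ (((A ⊓ ∃r.D) ⊔ ∃r.¬E) ⊓ C) possible
2. Hence f : (((A ⊓ ∃r.D) ⊔ ∃r.¬E) ⊓ C): not entailed.

No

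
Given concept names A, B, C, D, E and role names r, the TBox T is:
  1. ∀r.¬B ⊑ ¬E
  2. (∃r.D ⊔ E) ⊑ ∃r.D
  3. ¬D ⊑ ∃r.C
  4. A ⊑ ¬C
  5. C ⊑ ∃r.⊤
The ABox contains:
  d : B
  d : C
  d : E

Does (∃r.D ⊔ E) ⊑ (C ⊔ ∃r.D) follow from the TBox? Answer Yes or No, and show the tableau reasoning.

Yes

1. (∃r.D ⊔ E) ⊑ (C ⊔ ∃r.D)  ⇔  ((∃r.D ⊔ E) ⊓ (¬C ⊓ ∀r.¬D)) unsat w.r.t. T
   all branches close; clash {E, ¬E} at x₀
2. Hence (∃r.D ⊔ E) ⊑ (C ⊔ ∃r.D): entailed.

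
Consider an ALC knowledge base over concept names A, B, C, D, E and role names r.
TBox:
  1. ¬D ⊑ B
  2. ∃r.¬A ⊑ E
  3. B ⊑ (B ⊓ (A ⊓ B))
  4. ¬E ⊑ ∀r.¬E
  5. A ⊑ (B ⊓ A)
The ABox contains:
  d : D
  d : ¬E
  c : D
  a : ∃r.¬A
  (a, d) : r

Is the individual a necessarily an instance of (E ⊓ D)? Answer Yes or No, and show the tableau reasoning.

1. a : (E ⊓ D)?  L(a) = {∃r.¬A} ∪ {(¬E ⊔ ¬D)}
   apply at a: ∃r.¬A⊑E
   open: L(a) ⊇ {A, B, E, ¬D, ∃r.¬A} (+ ∃-successors) — a ∉ (E ⊓ D) possible
2. Hence a : (E ⊓ D): not entailed.

No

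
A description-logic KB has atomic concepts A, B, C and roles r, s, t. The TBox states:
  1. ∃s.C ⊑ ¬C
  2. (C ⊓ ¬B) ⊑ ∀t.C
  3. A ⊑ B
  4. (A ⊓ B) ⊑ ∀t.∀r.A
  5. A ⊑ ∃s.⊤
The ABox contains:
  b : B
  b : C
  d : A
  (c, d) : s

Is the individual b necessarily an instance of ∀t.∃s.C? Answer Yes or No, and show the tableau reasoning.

1. b : ∀t.∃s.C?  L(b) = {B, C} ∪ {∃t.∀s.¬C}
   open: L(b) ⊇ {B, C, ¬A, ∀s.¬C, ∃t.∀s.¬C} (+ ∃-successors) — b ∉ ∀t.∃s.C possible
2. Hence b : ∀t.∃s.C: not entailed.

No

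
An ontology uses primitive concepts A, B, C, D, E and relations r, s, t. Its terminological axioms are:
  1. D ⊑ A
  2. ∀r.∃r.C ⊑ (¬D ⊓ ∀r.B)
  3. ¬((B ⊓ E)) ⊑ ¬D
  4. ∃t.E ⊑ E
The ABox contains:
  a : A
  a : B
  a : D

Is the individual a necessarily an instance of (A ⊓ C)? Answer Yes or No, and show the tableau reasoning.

1. a : (A ⊓ C)?  L(a) = {A, B, D} ∪ {(¬A ⊔ ¬C)}
   open: L(a) ⊇ {A, B, D, E, ¬C, …} (+ ∃-successors) — a ∉ (A ⊓ C) possible
2. Hence a : (A ⊓ C): not entailed.

No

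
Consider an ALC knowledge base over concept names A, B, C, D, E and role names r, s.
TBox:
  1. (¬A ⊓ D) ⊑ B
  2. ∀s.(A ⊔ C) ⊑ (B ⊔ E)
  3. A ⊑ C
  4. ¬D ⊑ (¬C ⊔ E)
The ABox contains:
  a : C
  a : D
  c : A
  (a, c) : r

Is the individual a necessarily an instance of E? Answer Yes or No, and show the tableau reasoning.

No

1. a : E?  L(a) = {C, D} ∪ {¬E}
   open: L(a) ⊇ {A, C, D, ¬E, ∃s.(¬A ⊓ ¬C)} (+ ∃-successors) — a ∉ E possible
2. Hence a : E: not entailed.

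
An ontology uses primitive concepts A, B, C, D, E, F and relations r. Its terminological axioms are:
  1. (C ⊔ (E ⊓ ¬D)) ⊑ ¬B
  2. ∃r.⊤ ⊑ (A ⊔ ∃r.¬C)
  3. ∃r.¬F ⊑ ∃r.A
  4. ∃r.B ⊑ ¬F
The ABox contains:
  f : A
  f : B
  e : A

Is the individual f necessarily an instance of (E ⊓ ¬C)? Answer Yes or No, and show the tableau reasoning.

1. f : (E ⊓ ¬C)?  L(f) = {A, B} ∪ {(¬E ⊔ C)}
   open: L(f) ⊇ {A, B, ¬C, ¬E, ∀r.F, …} — f ∉ (E ⊓ ¬C) possible
2. Hence f : (E ⊓ ¬C): not entailed.

No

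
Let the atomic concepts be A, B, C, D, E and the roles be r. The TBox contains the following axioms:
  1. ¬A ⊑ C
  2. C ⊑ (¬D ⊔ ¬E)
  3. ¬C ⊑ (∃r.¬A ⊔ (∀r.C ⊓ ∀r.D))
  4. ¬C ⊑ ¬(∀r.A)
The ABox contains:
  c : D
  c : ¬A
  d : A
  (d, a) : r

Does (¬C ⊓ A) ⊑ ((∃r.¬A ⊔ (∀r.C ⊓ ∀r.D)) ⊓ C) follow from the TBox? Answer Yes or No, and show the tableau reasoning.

1. (¬C ⊓ A) ⊑ ((∃r.¬A ⊔ (∀r.C ⊓ ∀r.D)) ⊓ C)  ⇔  ((¬C ⊓ A) ⊓ ((∀r.A ⊓ (∃r.¬C ⊔ ∃r.¬D)) ⊔ ¬C)) unsat w.r.t. T
   apply at x₀: ¬C⊑(∃r.¬A ⊔ (∀r.C ⊓ ∀r.D)); ¬C⊑¬(∀r.A)
   open: L(x₀) ⊇ {A, ¬C, ∃r.¬A} (+ ∃-successors)
2. Hence (¬C ⊓ A) ⊑ ((∃r.¬A ⊔ (∀r.C ⊓ ∀r.D)) ⊓ C): not entailed.

No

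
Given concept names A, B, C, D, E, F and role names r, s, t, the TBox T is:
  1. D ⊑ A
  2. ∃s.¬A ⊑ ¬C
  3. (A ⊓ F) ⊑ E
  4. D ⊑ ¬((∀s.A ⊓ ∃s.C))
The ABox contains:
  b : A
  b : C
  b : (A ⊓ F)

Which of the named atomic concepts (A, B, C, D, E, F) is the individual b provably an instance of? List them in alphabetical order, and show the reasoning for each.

{A, C, E, F}

1. b : A?  L(b) = {A, C, (A ⊓ F)} ∪ {¬A}
   clash {A, ¬A} at b — b ∈ A
2. b : B?  L(b) = {A, C, (A ⊓ F)} ∪ {¬B}
   apply at b: (A ⊓ F)⊑E
   open: L(b) ⊇ {A, C, E, F, ¬B, …} — b ∉ B possible
3. b : C?  L(b) = {A, C, (A ⊓ F)} ∪ {¬C}
   clash {C, ¬C} at b — b ∈ C
4. b : D?  L(b) = {A, C, (A ⊓ F)} ∪ {¬D}
   apply at b: (A ⊓ F)⊑E
   open: L(b) ⊇ {A, C, E, F, ¬D, …} — b ∉ D possible
5. b : E?  L(b) = {A, C, (A ⊓ F)} ∪ {¬E}
   clash {C, ¬C} at b — b ∈ E
6. b : F?  L(b) = {A, C, (A ⊓ F)} ∪ {¬F}
   clash {F, ¬F} at b — b ∈ F
7. Entailed for b: {A, C, E, F}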